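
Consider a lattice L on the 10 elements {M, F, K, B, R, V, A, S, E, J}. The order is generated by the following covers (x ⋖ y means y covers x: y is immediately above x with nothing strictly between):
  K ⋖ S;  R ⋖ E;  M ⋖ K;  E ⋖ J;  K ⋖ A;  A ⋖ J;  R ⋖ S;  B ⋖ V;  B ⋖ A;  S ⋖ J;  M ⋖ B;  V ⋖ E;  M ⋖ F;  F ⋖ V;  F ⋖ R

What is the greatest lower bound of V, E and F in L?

F

Common lower bounds of {V, E, F}: F, M.
The greatest among these is F.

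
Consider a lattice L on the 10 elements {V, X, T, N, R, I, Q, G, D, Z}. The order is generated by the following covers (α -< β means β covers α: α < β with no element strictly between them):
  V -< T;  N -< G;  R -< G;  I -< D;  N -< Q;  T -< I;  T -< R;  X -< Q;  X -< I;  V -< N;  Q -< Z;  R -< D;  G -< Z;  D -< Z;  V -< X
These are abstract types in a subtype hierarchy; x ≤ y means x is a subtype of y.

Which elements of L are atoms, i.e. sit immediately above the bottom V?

N, T, X

The atoms are exactly the elements that cover V: N, T, X.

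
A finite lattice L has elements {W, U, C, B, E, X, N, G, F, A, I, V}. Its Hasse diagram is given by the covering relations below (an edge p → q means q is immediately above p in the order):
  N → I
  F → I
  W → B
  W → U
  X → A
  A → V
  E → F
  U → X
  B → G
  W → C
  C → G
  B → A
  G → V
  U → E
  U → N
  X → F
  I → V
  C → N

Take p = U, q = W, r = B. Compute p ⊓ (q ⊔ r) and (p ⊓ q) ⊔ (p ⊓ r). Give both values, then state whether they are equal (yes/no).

W; W; yes

q ⊔ r = B, so p ⊓ (q ⊔ r) = U ⊓ B = W.
p ⊓ q = W and p ⊓ r = W, so (p ⊓ q) ⊔ (p ⊓ r) = W ⊔ W = W.
Equal: yes.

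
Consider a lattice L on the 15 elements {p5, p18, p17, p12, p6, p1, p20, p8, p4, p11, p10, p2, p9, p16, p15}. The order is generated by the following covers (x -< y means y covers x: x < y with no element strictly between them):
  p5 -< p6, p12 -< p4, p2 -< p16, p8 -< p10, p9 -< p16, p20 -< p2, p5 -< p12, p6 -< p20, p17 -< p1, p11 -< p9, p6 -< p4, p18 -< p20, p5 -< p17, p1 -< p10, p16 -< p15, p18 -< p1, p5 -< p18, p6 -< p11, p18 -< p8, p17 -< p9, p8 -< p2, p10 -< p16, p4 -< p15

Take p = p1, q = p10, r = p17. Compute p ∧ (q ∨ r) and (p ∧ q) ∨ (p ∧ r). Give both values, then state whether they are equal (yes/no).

p1; p1; yes

q ∨ r = p10, so p ∧ (q ∨ r) = p1 ∧ p10 = p1.
p ∧ q = p1 and p ∧ r = p17, so (p ∧ q) ∨ (p ∧ r) = p1 ∨ p17 = p1.
Equal: yes.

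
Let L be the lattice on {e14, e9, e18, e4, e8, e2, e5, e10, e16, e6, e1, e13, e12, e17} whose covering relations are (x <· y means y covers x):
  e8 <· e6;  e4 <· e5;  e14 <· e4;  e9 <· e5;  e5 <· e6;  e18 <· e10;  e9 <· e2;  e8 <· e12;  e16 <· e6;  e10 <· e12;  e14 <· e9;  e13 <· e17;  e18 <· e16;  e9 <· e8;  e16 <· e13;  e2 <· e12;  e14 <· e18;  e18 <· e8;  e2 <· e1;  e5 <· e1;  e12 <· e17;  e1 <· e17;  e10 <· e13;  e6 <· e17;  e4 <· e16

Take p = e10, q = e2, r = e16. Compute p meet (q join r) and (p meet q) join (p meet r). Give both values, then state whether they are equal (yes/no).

q join r = e17, so p meet (q join r) = e10 meet e17 = e10.
p meet q = e14 and p meet r = e18, so (p meet q) join (p meet r) = e14 join e18 = e18.
Equal: no.

e10; e18; no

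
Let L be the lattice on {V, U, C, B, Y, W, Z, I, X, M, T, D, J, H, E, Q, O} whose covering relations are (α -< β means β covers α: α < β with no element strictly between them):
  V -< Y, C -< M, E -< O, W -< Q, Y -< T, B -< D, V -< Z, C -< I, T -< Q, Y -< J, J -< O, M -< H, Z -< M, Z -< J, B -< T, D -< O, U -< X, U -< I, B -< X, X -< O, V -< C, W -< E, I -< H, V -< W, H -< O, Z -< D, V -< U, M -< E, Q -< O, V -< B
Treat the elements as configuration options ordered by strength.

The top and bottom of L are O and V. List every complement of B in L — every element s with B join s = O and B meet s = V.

Need s with B ∨ s = O and B ∧ s = V.
Checking each element gives: C, E, H, I, J, M.

C, E, H, I, J, M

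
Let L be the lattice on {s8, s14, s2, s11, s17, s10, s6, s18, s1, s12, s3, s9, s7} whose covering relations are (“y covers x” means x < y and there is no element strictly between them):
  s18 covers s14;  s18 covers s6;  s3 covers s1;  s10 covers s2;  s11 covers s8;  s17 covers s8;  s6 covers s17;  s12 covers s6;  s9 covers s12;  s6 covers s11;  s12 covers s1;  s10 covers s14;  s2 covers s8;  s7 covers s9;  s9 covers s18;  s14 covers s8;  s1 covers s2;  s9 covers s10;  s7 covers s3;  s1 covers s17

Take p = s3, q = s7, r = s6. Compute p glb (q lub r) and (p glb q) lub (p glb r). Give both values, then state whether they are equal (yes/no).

q lub r = s7, so p glb (q lub r) = s3 glb s7 = s3.
p glb q = s3 and p glb r = s17, so (p glb q) lub (p glb r) = s3 lub s17 = s3.
Equal: yes.

s3; s3; yes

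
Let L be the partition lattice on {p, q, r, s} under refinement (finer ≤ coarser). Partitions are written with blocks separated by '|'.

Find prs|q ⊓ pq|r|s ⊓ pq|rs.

p|q|r|s

The meet (common refinement) of prs|q, pq|r|s, pq|rs intersects blocks pairwise, giving p|q|r|s.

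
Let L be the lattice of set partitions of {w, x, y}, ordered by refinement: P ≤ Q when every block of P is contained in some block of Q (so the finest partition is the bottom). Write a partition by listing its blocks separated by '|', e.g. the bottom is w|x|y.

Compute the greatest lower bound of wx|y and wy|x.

Common lower bounds of {wx|y, wy|x}: w|x|y.
The greatest among these is w|x|y.

w|x|y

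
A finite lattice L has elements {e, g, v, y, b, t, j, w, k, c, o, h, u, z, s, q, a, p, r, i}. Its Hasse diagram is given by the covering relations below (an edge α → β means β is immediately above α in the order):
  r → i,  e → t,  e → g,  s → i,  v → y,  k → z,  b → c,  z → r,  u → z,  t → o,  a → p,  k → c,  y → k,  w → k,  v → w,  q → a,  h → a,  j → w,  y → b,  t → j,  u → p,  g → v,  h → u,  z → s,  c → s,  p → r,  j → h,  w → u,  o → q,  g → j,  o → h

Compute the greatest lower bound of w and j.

j

Common lower bounds of {w, j}: e, g, j, t.
The greatest among these is j.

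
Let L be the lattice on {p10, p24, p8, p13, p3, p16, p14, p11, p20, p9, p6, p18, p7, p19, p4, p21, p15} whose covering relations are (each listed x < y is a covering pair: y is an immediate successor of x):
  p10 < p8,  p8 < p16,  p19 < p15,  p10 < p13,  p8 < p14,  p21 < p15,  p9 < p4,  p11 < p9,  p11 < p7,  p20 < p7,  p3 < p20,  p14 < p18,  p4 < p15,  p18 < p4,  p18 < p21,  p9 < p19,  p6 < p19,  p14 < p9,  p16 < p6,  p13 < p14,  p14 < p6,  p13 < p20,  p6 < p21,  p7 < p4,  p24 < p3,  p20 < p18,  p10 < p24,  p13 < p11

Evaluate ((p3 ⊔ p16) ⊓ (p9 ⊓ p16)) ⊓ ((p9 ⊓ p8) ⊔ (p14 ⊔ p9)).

p8

p3 ∨ p16 = p21
p9 ∧ p16 = p8
p21 ∧ p8 = p8
p9 ∧ p8 = p8
p14 ∨ p9 = p9
p8 ∨ p9 = p9
p8 ∧ p9 = p8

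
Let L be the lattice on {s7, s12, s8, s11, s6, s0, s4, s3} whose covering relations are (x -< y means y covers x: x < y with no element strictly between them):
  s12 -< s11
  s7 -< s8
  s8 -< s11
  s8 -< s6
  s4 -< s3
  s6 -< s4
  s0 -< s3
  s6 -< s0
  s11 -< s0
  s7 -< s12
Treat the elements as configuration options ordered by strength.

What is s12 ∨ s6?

s0

Common upper bounds of {s12, s6}: s0, s3.
The least among these is s0.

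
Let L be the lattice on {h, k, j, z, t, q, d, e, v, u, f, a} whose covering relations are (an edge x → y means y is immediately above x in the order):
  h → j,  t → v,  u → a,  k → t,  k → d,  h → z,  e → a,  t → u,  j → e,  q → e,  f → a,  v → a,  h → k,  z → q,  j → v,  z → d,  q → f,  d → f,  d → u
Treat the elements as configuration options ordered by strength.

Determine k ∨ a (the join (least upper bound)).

Common upper bounds of {k, a}: a.
The least among these is a.

a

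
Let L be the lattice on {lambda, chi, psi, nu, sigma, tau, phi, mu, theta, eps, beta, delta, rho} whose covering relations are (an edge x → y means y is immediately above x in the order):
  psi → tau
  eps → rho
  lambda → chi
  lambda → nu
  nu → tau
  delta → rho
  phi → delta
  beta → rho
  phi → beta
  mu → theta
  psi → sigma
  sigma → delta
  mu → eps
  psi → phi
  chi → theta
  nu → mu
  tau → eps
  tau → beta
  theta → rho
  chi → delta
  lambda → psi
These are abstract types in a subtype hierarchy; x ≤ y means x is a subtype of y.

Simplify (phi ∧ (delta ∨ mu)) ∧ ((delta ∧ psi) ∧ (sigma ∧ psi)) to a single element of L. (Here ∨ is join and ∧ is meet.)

delta ∨ mu = rho
phi ∧ rho = phi
delta ∧ psi = psi
sigma ∧ psi = psi
psi ∧ psi = psi
phi ∧ psi = psi

psi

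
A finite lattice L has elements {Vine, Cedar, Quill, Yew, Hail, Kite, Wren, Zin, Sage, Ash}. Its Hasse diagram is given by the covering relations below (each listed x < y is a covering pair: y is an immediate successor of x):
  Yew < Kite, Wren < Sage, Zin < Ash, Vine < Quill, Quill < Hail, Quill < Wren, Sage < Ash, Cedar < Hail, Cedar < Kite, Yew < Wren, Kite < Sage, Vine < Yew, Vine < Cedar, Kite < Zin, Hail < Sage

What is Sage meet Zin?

Common lower bounds of {Sage, Zin}: Cedar, Kite, Vine, Yew.
The greatest among these is Kite.

Kite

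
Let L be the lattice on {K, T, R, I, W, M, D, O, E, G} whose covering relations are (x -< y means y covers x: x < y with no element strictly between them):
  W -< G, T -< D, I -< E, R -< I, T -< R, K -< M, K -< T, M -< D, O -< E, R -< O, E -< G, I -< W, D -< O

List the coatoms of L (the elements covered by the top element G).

The coatoms are exactly the elements covered by G: E, W.

E, W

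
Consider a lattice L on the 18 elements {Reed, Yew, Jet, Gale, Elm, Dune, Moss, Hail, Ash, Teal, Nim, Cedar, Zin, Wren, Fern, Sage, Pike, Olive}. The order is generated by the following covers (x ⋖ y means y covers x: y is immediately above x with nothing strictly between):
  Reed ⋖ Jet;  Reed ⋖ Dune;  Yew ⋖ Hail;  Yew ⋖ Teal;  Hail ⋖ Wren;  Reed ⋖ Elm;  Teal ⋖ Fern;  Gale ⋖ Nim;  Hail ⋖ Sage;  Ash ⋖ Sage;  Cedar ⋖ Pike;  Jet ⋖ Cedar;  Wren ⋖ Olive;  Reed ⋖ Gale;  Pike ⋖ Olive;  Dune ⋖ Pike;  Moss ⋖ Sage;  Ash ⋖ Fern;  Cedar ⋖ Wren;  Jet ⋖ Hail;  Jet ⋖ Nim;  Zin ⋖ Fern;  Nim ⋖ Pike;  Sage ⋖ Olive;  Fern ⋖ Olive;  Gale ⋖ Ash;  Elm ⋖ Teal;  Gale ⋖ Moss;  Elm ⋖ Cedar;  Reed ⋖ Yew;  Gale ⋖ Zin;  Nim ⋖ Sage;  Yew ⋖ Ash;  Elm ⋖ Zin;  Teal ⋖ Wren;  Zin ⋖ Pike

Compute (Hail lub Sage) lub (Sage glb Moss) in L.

Hail ∨ Sage = Sage
Sage ∧ Moss = Moss
Sage ∨ Moss = Sage

Sage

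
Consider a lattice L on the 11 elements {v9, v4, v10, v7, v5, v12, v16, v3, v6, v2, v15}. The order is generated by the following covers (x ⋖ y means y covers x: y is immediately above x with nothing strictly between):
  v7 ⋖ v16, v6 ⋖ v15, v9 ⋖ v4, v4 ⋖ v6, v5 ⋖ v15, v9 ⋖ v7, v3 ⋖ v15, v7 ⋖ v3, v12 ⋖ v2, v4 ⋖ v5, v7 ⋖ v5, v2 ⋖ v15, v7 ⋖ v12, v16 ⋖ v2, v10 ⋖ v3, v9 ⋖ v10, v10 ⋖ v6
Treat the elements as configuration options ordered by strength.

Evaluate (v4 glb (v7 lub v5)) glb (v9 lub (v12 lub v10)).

v4

v7 ∨ v5 = v5
v4 ∧ v5 = v4
v12 ∨ v10 = v15
v9 ∨ v15 = v15
v4 ∧ v15 = v4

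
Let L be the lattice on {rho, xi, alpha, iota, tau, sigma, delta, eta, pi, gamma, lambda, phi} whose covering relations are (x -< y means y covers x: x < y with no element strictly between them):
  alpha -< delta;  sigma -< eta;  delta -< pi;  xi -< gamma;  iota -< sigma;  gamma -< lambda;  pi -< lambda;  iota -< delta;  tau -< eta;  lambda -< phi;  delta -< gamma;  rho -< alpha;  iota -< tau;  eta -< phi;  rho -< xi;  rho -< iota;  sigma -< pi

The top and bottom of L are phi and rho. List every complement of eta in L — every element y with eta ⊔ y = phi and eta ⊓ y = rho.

alpha, xi

Need y with eta ∨ y = phi and eta ∧ y = rho.
Checking each element gives: alpha, xi.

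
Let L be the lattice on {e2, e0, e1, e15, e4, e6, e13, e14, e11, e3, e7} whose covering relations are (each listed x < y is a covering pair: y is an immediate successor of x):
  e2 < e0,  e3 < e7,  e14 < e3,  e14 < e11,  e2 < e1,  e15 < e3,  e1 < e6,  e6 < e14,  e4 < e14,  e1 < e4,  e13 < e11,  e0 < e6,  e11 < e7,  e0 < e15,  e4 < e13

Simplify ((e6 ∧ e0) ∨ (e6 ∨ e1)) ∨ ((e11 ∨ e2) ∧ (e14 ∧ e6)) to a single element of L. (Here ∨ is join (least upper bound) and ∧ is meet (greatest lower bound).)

e6

e6 ∧ e0 = e0
e6 ∨ e1 = e6
e0 ∨ e6 = e6
e11 ∨ e2 = e11
e14 ∧ e6 = e6
e11 ∧ e6 = e6
e6 ∨ e6 = e6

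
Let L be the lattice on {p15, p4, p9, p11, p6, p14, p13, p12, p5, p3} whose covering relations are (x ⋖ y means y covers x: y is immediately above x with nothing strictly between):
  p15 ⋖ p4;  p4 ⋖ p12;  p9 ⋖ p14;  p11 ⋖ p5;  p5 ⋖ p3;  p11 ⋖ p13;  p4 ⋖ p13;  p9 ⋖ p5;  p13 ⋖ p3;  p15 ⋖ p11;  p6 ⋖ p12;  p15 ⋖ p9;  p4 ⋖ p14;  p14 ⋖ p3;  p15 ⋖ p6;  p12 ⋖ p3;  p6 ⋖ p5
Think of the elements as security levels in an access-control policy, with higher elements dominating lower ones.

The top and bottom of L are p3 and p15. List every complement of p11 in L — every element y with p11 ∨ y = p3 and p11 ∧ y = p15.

p12, p14

Need y with p11 ∨ y = p3 and p11 ∧ y = p15.
Checking each element gives: p12, p14.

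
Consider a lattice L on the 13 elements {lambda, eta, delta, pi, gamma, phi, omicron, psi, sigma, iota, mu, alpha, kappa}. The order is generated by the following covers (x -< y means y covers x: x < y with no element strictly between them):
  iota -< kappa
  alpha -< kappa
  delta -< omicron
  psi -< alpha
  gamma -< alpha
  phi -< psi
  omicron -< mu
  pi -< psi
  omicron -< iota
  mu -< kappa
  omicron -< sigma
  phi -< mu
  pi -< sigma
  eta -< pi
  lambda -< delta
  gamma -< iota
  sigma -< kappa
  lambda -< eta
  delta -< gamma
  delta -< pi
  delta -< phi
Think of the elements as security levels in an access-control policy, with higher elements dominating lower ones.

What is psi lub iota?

Common upper bounds of {psi, iota}: kappa.
The least among these is kappa.

kappa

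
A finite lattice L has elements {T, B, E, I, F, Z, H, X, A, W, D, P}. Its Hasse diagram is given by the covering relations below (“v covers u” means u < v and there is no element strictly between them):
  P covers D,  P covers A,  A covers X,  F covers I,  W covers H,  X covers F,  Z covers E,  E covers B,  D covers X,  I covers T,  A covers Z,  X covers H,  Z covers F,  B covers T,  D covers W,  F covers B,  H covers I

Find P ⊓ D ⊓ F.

F

Common lower bounds of {P, D, F}: B, F, I, T.
The greatest among these is F.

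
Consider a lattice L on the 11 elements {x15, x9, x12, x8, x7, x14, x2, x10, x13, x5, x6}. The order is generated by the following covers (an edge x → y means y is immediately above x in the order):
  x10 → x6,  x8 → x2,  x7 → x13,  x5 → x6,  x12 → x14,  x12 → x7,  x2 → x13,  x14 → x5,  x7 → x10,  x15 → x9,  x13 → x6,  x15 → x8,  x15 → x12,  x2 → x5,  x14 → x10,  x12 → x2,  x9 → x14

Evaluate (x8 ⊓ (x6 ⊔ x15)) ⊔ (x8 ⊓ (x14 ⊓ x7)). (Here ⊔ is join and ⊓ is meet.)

x8

x6 ∨ x15 = x6
x8 ∧ x6 = x8
x14 ∧ x7 = x12
x8 ∧ x12 = x15
x8 ∨ x15 = x8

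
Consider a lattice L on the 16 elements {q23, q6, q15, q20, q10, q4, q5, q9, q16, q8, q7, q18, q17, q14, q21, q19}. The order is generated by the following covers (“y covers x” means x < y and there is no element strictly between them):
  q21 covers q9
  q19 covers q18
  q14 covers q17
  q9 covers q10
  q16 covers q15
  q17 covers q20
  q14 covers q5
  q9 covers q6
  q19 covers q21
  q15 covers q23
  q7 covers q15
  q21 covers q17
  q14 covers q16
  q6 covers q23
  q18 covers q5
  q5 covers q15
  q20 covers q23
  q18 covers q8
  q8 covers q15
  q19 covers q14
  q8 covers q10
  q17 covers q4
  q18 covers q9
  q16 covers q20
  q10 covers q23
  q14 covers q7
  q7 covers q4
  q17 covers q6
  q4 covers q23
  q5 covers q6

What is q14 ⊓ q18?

q5

Common lower bounds of {q14, q18}: q15, q23, q5, q6.
The greatest among these is q5.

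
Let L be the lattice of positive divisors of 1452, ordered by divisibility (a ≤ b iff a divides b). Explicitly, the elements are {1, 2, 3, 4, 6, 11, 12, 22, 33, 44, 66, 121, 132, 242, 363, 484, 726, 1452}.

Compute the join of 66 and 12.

In the divisibility order, the join is the least common multiple: lcm(66, 12) = 132.

132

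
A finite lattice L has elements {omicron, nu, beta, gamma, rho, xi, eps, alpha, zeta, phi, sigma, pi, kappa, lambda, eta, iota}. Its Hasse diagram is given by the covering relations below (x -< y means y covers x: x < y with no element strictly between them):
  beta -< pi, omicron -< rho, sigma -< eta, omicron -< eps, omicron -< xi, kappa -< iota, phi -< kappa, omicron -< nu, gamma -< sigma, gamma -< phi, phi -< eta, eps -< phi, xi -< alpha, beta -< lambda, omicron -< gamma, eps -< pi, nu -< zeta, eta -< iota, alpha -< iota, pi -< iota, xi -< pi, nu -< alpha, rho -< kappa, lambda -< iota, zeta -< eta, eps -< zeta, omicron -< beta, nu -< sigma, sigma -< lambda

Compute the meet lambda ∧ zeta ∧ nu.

Common lower bounds of {lambda, zeta, nu}: nu, omicron.
The greatest among these is nu.

nu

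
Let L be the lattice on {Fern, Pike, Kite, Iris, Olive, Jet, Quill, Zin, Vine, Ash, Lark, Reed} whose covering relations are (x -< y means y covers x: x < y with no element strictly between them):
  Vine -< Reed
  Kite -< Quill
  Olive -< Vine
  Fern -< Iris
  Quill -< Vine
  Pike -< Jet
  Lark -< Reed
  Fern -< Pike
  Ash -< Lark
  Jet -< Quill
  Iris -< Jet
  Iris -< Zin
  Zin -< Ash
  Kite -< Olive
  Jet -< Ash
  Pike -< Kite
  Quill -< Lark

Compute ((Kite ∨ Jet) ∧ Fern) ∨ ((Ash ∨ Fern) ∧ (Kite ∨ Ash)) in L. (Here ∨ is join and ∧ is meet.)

Kite ∨ Jet = Quill
Quill ∧ Fern = Fern
Ash ∨ Fern = Ash
Kite ∨ Ash = Lark
Ash ∧ Lark = Ash
Fern ∨ Ash = Ash

Ash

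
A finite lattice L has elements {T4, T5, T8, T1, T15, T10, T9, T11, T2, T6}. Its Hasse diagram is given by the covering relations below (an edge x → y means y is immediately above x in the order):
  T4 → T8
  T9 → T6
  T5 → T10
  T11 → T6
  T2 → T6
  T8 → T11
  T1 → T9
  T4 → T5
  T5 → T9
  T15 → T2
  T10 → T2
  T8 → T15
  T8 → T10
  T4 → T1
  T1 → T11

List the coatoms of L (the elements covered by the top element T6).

T11, T2, T9

The coatoms are exactly the elements covered by T6: T11, T2, T9.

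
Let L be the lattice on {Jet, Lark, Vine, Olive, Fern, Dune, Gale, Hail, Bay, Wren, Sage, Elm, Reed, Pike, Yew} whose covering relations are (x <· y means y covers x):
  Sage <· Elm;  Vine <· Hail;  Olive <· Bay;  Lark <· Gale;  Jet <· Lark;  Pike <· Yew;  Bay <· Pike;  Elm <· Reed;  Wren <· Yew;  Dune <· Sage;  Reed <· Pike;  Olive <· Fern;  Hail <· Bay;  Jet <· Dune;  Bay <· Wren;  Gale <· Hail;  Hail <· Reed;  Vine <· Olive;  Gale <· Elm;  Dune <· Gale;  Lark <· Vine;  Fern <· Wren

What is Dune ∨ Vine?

Hail

Common upper bounds of {Dune, Vine}: Bay, Hail, Pike, Reed, Wren, Yew.
The least among these is Hail.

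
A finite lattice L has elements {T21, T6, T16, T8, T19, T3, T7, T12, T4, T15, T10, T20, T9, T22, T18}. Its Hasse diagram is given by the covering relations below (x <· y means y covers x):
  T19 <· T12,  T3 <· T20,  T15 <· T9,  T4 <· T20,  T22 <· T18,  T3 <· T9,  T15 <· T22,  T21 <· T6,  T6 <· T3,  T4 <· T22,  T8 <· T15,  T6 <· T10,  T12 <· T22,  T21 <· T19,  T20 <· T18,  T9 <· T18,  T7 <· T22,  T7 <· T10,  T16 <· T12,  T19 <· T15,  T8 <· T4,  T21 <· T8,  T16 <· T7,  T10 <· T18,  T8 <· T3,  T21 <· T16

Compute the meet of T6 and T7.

Common lower bounds of {T6, T7}: T21.
The greatest among these is T21.

T21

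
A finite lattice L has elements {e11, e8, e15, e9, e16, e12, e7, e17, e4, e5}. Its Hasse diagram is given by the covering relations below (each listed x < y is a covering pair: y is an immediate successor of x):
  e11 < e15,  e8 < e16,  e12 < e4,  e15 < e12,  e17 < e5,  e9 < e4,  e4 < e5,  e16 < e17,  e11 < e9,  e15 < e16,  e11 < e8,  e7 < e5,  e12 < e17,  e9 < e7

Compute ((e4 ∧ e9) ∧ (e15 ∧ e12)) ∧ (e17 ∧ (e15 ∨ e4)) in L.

e11

e4 ∧ e9 = e9
e15 ∧ e12 = e15
e9 ∧ e15 = e11
e15 ∨ e4 = e4
e17 ∧ e4 = e12
e11 ∧ e12 = e11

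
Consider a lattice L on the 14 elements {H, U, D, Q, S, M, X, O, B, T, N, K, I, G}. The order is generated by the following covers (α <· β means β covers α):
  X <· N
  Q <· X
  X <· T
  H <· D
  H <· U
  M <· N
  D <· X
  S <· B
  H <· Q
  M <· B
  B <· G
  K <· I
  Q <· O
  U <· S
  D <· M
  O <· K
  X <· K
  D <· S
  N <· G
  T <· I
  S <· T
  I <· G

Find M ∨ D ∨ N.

Common upper bounds of {M, D, N}: G, N.
The least among these is N.

N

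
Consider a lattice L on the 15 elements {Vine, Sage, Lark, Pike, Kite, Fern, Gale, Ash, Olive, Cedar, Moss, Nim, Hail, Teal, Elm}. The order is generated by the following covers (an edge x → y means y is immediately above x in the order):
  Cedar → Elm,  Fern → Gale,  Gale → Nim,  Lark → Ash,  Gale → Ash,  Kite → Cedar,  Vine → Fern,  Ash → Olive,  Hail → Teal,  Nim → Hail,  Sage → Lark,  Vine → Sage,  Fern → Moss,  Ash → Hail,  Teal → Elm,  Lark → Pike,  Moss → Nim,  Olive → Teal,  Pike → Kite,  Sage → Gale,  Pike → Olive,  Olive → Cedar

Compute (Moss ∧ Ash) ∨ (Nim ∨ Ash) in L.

Hail

Moss ∧ Ash = Fern
Nim ∨ Ash = Hail
Fern ∨ Hail = Hail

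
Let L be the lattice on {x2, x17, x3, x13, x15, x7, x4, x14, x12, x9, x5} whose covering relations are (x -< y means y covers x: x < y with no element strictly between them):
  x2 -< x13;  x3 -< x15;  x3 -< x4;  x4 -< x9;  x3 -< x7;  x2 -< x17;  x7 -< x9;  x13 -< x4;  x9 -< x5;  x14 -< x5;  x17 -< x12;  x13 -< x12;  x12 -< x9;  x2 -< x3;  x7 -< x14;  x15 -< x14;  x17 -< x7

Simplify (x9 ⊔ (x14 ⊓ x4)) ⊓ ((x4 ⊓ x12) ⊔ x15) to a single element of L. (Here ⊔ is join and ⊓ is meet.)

x9

x14 ∧ x4 = x3
x9 ∨ x3 = x9
x4 ∧ x12 = x13
x13 ∨ x15 = x5
x9 ∧ x5 = x9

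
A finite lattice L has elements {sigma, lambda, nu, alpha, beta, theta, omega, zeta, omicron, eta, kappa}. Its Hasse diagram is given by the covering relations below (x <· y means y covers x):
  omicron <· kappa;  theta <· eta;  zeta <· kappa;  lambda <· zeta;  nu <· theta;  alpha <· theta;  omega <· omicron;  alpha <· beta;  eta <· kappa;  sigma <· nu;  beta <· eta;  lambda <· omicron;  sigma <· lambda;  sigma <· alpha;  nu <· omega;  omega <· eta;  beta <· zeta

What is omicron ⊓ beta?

sigma

Common lower bounds of {omicron, beta}: sigma.
The greatest among these is sigma.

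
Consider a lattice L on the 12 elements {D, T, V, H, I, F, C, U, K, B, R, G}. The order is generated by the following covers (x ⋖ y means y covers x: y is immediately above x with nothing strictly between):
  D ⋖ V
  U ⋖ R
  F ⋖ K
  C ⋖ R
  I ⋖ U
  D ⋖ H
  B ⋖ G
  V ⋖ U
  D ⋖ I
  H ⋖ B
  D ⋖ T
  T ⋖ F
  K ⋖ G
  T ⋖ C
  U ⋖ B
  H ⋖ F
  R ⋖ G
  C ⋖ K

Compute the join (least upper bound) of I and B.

B

Common upper bounds of {I, B}: B, G.
The least among these is B.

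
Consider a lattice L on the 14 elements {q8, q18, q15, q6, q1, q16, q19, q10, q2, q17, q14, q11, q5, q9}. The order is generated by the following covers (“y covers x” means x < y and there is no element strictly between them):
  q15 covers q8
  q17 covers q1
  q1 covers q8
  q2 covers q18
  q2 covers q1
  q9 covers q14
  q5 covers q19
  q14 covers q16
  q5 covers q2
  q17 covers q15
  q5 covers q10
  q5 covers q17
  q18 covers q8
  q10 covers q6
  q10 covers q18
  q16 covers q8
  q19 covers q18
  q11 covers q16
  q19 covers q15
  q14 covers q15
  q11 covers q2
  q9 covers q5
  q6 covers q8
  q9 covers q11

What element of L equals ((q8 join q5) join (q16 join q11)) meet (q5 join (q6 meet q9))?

q5

q8 ∨ q5 = q5
q16 ∨ q11 = q11
q5 ∨ q11 = q9
q6 ∧ q9 = q6
q5 ∨ q6 = q5
q9 ∧ q5 = q5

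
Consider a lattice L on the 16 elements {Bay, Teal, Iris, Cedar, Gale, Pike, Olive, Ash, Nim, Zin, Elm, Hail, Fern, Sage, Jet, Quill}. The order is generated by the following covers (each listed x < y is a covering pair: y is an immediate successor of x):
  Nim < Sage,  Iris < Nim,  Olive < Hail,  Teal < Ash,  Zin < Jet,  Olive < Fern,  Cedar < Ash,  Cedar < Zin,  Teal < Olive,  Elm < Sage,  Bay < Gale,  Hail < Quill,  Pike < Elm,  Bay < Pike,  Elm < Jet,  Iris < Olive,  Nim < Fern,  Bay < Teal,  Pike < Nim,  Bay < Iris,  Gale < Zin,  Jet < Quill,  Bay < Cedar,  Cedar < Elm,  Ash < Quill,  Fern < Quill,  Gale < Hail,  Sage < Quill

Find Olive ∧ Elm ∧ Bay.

Common lower bounds of {Olive, Elm, Bay}: Bay.
The greatest among these is Bay.

Bay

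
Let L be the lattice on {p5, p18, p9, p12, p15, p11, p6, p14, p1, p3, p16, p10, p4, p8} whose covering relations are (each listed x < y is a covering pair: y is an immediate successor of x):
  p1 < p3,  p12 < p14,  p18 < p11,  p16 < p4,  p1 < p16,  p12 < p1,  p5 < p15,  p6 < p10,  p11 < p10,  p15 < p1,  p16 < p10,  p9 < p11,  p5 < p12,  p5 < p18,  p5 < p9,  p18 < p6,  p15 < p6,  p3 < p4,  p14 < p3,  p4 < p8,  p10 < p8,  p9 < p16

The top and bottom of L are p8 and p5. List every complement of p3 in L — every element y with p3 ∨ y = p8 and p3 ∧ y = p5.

p11, p18

Need y with p3 ∨ y = p8 and p3 ∧ y = p5.
Checking each element gives: p11, p18.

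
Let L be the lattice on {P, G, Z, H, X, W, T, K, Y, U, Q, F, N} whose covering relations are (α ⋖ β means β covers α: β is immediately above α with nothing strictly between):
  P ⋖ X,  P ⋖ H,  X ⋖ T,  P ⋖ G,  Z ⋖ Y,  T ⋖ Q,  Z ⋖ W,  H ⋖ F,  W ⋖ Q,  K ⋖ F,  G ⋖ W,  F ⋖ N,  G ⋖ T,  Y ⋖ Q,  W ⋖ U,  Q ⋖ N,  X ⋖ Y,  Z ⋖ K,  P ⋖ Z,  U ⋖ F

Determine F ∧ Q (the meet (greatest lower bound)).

Common lower bounds of {F, Q}: G, P, W, Z.
The greatest among these is W.

W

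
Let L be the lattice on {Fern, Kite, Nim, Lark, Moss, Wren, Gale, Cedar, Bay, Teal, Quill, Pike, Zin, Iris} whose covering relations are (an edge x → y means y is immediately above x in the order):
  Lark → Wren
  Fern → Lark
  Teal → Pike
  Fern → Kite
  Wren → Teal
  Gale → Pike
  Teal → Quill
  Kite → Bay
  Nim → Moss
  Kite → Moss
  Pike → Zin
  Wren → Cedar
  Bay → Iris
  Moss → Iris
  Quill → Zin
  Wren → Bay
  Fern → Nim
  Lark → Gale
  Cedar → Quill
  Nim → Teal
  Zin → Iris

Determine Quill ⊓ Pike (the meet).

Teal

Common lower bounds of {Quill, Pike}: Fern, Lark, Nim, Teal, Wren.
The greatest among these is Teal.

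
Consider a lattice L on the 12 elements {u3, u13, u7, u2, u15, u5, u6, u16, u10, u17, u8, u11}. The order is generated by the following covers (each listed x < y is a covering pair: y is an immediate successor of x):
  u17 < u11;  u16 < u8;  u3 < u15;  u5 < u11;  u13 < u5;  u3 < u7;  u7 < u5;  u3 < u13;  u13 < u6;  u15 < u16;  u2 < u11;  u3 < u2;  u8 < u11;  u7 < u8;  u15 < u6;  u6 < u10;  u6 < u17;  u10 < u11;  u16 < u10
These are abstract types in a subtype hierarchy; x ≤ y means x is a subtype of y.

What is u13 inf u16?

u3

Common lower bounds of {u13, u16}: u3.
The greatest among these is u3.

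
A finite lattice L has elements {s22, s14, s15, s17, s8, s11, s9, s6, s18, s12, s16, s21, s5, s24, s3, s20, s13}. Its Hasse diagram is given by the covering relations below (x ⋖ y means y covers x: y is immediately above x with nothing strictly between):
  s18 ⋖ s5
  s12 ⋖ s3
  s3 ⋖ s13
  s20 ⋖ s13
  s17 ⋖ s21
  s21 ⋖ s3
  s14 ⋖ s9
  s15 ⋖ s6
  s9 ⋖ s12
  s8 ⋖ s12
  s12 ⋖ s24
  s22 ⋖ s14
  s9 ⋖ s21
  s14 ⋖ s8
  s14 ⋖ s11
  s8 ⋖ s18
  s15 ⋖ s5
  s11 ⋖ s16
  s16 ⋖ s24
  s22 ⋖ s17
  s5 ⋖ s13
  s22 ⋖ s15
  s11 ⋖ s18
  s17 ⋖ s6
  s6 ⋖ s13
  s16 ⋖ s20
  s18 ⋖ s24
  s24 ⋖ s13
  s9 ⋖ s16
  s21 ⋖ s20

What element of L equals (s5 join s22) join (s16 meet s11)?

s5

s5 ∨ s22 = s5
s16 ∧ s11 = s11
s5 ∨ s11 = s5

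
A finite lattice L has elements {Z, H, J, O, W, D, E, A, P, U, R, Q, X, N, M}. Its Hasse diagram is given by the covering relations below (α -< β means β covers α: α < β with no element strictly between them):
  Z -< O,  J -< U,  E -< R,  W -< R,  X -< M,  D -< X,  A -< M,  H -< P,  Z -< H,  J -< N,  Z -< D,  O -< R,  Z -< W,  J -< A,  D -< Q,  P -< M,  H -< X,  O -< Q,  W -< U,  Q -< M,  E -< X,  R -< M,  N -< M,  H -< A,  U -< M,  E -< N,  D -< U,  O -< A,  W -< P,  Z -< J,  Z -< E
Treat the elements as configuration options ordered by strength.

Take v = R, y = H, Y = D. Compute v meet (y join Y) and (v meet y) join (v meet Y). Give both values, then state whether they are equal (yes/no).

E; Z; no

y join Y = X, so v meet (y join Y) = R meet X = E.
v meet y = Z and v meet Y = Z, so (v meet y) join (v meet Y) = Z join Z = Z.
Equal: no.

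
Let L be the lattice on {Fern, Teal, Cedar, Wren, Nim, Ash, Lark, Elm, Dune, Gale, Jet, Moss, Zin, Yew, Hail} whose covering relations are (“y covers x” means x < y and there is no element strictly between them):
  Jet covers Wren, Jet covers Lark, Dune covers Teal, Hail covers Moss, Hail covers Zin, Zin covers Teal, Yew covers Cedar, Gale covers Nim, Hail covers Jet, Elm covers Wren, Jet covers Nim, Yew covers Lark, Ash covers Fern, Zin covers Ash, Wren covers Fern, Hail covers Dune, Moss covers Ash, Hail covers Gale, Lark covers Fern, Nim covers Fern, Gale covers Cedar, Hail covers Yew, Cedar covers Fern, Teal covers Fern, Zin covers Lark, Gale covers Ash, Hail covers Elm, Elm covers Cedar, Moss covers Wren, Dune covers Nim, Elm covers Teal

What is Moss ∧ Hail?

Common lower bounds of {Moss, Hail}: Ash, Fern, Moss, Wren.
The greatest among these is Moss.

Moss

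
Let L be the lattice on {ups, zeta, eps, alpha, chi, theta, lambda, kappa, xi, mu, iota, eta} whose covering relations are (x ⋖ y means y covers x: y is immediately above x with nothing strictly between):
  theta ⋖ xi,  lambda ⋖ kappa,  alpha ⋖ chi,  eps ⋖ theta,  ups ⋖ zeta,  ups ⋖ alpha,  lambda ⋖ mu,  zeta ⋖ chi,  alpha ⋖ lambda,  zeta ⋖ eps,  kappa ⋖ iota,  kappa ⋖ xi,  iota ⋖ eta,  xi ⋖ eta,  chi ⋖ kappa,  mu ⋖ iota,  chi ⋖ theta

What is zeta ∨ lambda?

kappa

Common upper bounds of {zeta, lambda}: eta, iota, kappa, xi.
The least among these is kappa.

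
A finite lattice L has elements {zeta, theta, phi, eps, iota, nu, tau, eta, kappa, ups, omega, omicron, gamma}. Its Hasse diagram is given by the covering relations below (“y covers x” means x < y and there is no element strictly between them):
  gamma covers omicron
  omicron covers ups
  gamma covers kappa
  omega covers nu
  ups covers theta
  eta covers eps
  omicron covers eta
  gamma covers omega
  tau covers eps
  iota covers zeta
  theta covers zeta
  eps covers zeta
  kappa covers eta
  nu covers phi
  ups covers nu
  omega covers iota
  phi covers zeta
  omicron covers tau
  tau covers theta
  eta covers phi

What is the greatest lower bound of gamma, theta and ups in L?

Common lower bounds of {gamma, theta, ups}: theta, zeta.
The greatest among these is theta.

theta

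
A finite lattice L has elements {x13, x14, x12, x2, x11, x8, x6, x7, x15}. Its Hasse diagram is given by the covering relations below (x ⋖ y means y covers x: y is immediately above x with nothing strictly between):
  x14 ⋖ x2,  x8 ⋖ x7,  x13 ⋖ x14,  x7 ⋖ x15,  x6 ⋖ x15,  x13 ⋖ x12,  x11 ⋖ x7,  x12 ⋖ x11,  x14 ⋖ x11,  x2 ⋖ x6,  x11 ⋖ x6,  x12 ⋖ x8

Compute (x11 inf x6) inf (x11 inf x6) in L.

x11

x11 ∧ x6 = x11
x11 ∧ x6 = x11
x11 ∧ x11 = x11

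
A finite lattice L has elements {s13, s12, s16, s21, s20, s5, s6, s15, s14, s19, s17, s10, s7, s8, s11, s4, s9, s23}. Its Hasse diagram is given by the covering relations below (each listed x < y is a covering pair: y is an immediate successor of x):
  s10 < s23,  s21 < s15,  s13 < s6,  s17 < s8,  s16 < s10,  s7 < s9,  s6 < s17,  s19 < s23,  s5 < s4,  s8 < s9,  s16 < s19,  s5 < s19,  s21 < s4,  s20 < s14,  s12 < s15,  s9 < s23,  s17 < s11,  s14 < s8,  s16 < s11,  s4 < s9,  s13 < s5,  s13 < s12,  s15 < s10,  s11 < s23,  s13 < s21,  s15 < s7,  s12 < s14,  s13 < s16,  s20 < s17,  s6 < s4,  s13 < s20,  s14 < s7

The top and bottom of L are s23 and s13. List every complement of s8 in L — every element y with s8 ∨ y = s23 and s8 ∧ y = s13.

s16, s19

Need y with s8 ∨ y = s23 and s8 ∧ y = s13.
Checking each element gives: s16, s19.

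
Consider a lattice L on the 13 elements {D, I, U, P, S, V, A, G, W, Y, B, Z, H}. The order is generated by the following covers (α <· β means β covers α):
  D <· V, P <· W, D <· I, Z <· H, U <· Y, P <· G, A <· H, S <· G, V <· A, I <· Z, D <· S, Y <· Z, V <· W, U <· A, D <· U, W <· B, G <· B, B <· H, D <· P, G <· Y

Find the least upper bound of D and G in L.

Common upper bounds of {D, G}: B, G, H, Y, Z.
The least among these is G.

G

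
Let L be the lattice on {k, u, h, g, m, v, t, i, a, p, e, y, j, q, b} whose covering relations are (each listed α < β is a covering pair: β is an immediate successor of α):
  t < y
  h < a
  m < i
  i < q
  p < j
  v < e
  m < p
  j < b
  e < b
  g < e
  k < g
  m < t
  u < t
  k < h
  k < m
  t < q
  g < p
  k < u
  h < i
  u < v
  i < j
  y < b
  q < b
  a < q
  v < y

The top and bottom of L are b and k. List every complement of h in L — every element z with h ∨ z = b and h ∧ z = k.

Need z with h ∨ z = b and h ∧ z = k.
Checking each element gives: e, v, y.

e, v, y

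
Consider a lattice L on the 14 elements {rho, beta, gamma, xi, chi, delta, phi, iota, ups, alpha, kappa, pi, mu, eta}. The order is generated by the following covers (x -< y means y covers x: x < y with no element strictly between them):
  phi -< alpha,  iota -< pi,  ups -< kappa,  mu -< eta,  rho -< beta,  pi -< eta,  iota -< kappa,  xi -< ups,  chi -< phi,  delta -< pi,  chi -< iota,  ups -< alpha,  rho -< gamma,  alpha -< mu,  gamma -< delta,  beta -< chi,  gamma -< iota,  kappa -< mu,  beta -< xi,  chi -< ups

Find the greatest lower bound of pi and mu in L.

Common lower bounds of {pi, mu}: beta, chi, gamma, iota, rho.
The greatest among these is iota.

iota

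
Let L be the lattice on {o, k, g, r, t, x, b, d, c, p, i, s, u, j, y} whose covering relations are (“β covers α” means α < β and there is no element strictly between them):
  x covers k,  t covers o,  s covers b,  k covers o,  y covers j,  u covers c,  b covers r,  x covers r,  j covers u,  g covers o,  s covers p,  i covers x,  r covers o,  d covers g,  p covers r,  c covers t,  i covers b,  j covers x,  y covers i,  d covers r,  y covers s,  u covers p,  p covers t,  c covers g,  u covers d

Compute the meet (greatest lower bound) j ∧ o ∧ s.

Common lower bounds of {j, o, s}: o.
The greatest among these is o.

o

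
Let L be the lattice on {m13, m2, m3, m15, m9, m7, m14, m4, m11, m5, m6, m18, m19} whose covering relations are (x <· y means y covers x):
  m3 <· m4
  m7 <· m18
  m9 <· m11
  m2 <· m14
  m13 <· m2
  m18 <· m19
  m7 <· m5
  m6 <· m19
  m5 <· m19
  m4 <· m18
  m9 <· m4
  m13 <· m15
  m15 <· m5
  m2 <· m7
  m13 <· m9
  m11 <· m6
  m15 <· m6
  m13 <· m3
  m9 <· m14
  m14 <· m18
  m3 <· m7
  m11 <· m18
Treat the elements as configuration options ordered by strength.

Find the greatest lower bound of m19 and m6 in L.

Common lower bounds of {m19, m6}: m11, m13, m15, m6, m9.
The greatest among these is m6.

m6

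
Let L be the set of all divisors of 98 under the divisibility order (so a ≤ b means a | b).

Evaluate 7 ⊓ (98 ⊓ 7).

98 ∧ 7 = 7
7 ∧ 7 = 7

7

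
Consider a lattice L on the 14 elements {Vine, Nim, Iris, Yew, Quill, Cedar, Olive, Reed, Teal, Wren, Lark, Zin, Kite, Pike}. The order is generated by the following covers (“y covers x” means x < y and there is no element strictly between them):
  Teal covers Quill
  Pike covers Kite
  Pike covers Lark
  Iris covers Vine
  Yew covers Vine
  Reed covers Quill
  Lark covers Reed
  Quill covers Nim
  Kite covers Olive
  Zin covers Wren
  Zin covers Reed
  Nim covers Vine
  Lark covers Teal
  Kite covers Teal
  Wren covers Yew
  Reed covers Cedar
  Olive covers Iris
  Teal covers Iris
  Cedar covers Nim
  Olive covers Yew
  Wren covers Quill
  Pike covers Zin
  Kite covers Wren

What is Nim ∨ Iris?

Teal

Common upper bounds of {Nim, Iris}: Kite, Lark, Pike, Teal.
The least among these is Teal.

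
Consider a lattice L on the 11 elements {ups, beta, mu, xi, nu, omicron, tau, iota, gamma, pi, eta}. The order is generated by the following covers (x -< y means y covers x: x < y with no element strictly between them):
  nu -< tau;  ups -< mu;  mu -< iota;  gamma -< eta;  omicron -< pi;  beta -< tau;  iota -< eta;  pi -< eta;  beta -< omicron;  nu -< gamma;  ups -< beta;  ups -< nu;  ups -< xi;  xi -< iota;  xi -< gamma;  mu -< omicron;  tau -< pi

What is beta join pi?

pi

Common upper bounds of {beta, pi}: eta, pi.
The least among these is pi.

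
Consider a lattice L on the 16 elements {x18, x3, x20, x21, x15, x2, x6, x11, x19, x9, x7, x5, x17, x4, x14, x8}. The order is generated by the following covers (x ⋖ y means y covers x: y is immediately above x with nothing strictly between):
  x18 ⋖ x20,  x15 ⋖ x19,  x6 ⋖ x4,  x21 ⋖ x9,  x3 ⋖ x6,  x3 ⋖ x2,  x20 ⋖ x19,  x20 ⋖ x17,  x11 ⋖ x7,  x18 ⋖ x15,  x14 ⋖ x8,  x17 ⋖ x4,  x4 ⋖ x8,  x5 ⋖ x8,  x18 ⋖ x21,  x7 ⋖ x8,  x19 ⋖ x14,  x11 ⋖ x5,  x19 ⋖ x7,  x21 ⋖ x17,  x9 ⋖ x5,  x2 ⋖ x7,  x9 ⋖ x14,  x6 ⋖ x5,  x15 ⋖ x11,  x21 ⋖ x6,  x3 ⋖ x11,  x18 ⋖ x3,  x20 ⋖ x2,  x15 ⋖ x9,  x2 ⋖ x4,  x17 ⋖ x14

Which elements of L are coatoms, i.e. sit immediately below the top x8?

x14, x4, x5, x7

The coatoms are exactly the elements covered by x8: x14, x4, x5, x7.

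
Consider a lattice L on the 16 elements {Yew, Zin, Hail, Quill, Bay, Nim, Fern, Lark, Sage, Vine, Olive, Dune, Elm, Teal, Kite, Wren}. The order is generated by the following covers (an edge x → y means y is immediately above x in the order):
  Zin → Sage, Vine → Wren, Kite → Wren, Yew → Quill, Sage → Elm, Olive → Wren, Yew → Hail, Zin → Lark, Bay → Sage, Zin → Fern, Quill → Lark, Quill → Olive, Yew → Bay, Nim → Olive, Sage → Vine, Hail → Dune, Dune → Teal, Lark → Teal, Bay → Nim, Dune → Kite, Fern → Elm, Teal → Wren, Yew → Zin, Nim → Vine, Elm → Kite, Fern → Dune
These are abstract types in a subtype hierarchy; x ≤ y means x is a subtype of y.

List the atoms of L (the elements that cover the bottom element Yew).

Bay, Hail, Quill, Zin

The atoms are exactly the elements that cover Yew: Bay, Hail, Quill, Zin.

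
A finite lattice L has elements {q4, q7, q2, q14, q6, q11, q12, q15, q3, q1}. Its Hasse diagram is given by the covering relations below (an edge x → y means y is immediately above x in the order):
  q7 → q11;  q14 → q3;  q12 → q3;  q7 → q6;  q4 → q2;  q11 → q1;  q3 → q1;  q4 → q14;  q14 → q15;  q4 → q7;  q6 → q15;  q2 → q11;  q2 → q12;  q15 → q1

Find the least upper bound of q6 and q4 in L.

q6

Common upper bounds of {q6, q4}: q1, q15, q6.
The least among these is q6.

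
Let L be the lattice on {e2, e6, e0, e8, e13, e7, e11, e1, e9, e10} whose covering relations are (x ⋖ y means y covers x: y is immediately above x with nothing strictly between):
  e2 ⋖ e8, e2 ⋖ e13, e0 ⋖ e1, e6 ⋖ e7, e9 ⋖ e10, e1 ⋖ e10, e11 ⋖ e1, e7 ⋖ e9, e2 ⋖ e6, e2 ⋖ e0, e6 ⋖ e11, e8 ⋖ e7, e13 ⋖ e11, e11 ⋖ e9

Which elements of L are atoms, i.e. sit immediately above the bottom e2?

e0, e13, e6, e8

The atoms are exactly the elements that cover e2: e0, e13, e6, e8.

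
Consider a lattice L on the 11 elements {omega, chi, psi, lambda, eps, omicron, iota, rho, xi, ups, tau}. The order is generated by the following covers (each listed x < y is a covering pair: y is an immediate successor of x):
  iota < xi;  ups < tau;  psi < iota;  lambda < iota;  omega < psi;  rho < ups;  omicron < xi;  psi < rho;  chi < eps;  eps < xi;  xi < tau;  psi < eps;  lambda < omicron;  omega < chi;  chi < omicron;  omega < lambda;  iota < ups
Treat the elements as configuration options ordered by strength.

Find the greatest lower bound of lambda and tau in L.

Common lower bounds of {lambda, tau}: lambda, omega.
The greatest among these is lambda.

lambda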